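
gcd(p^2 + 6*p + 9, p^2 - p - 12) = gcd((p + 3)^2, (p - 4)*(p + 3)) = p + 3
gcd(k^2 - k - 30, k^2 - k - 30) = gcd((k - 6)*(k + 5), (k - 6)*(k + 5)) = k^2 - k - 30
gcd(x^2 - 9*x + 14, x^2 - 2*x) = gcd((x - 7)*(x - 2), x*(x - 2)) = x - 2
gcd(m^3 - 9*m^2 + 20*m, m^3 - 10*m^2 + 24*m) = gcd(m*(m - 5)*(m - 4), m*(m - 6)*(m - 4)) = m^2 - 4*m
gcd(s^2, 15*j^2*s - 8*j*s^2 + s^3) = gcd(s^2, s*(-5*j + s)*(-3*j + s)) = s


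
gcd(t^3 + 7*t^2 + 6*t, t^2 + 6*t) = t^2 + 6*t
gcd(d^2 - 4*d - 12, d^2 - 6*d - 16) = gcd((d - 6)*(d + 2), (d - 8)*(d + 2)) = d + 2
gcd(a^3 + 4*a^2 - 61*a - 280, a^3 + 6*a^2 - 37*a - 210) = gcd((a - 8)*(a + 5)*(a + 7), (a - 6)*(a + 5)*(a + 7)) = a^2 + 12*a + 35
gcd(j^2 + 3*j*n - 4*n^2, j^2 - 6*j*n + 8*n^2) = 1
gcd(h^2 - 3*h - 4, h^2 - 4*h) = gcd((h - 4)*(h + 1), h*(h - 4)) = h - 4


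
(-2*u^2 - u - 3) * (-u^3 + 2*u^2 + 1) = 2*u^5 - 3*u^4 + u^3 - 8*u^2 - u - 3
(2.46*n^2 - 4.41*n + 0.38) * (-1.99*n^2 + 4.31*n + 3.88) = -4.8954*n^4 + 19.3785*n^3 - 10.2185*n^2 - 15.473*n + 1.4744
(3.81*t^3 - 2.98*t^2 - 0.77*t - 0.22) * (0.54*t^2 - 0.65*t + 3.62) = 2.0574*t^5 - 4.0857*t^4 + 15.3134*t^3 - 10.4059*t^2 - 2.6444*t - 0.7964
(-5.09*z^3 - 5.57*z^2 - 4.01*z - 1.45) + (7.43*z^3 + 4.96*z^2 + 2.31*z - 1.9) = 2.34*z^3 - 0.61*z^2 - 1.7*z - 3.35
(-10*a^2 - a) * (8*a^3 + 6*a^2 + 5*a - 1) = -80*a^5 - 68*a^4 - 56*a^3 + 5*a^2 + a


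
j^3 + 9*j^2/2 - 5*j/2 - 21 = (j - 2)*(j + 3)*(j + 7/2)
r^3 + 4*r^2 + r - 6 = (r - 1)*(r + 2)*(r + 3)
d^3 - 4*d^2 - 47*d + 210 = (d - 6)*(d - 5)*(d + 7)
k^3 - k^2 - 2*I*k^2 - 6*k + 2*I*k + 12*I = (k - 3)*(k + 2)*(k - 2*I)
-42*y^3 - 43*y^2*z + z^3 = (-7*y + z)*(y + z)*(6*y + z)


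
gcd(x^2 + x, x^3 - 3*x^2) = x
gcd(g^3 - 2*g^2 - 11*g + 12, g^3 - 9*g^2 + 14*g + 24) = g - 4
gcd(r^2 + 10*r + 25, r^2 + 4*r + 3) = 1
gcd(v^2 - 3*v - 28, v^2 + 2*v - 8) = v + 4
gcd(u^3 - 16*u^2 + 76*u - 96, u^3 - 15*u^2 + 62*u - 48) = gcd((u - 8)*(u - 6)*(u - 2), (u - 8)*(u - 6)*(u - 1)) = u^2 - 14*u + 48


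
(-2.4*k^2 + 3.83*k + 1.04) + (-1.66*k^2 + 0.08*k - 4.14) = -4.06*k^2 + 3.91*k - 3.1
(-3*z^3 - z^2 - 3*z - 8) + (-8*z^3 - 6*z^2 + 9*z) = -11*z^3 - 7*z^2 + 6*z - 8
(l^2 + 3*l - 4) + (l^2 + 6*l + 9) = 2*l^2 + 9*l + 5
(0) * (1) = 0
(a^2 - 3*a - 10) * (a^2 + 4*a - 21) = a^4 + a^3 - 43*a^2 + 23*a + 210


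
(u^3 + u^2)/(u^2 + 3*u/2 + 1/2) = 2*u^2/(2*u + 1)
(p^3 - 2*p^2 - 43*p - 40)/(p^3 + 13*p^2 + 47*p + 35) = (p - 8)/(p + 7)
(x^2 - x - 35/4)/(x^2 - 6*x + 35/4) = (2*x + 5)/(2*x - 5)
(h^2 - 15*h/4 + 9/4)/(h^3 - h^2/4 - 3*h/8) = 2*(h - 3)/(h*(2*h + 1))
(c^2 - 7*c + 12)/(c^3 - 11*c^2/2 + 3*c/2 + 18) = 2/(2*c + 3)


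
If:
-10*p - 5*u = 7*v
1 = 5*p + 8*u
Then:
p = -56*v/55 - 1/11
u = 7*v/11 + 2/11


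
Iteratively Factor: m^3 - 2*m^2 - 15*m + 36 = (m - 3)*(m^2 + m - 12) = (m - 3)*(m + 4)*(m - 3)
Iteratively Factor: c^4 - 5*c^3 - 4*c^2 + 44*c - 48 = (c + 3)*(c^3 - 8*c^2 + 20*c - 16) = (c - 4)*(c + 3)*(c^2 - 4*c + 4) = (c - 4)*(c - 2)*(c + 3)*(c - 2)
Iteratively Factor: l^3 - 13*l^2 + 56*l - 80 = (l - 4)*(l^2 - 9*l + 20) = (l - 5)*(l - 4)*(l - 4)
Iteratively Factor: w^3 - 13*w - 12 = (w + 1)*(w^2 - w - 12) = (w + 1)*(w + 3)*(w - 4)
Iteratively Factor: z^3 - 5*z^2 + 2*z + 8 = (z - 2)*(z^2 - 3*z - 4) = (z - 2)*(z + 1)*(z - 4)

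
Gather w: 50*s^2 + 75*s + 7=50*s^2 + 75*s + 7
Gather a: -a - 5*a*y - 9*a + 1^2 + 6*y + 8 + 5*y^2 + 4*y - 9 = a*(-5*y - 10) + 5*y^2 + 10*y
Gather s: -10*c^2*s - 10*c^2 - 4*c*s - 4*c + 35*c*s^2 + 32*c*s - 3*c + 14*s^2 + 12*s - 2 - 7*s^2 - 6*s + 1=-10*c^2 - 7*c + s^2*(35*c + 7) + s*(-10*c^2 + 28*c + 6) - 1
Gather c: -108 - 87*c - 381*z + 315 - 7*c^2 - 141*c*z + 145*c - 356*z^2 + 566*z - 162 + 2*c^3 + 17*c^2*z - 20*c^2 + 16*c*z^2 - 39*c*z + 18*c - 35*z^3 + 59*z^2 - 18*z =2*c^3 + c^2*(17*z - 27) + c*(16*z^2 - 180*z + 76) - 35*z^3 - 297*z^2 + 167*z + 45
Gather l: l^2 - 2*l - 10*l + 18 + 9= l^2 - 12*l + 27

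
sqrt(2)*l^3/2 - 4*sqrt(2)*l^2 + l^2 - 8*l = l*(l - 8)*(sqrt(2)*l/2 + 1)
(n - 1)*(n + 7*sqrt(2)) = n^2 - n + 7*sqrt(2)*n - 7*sqrt(2)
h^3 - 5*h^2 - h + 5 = (h - 5)*(h - 1)*(h + 1)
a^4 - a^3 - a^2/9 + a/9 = a*(a - 1)*(a - 1/3)*(a + 1/3)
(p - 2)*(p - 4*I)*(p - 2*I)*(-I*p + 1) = -I*p^4 - 5*p^3 + 2*I*p^3 + 10*p^2 + 2*I*p^2 - 8*p - 4*I*p + 16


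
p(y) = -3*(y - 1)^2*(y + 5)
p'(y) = -3*(y - 1)^2 - 3*(y + 5)*(2*y - 2) = 9*(-y - 3)*(y - 1)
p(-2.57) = -92.91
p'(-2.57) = 13.82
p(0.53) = -3.66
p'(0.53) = 14.93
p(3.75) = -198.52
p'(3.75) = -167.06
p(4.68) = -393.27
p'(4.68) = -254.36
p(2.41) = -44.20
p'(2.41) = -68.65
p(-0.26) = -22.58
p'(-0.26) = 31.07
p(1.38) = -2.76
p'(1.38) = -14.98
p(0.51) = -3.97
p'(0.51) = 15.48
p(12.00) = -6171.00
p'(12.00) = -1485.00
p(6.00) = -825.00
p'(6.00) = -405.00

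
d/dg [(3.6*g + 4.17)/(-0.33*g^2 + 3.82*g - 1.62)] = (1.188*g^2 + 2.7522*g - 21.7614)/(0.1089*g^4 - 2.5212*g^3 + 15.6616*g^2 - 12.3768*g + 2.6244)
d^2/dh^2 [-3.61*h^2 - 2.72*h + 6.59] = -7.22000000000000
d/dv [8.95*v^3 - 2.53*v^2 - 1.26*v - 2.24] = 26.85*v^2 - 5.06*v - 1.26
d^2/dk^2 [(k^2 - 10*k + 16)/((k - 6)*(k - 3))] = 2*(-k^3 - 6*k^2 + 108*k - 288)/(k^6 - 27*k^5 + 297*k^4 - 1701*k^3 + 5346*k^2 - 8748*k + 5832)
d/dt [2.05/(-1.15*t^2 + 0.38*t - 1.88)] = (4.715*t - 0.779)/(1.15*t^2 - 0.38*t + 1.88)^2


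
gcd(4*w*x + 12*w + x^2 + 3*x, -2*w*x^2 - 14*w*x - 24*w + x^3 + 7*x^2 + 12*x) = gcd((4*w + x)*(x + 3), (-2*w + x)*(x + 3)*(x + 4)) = x + 3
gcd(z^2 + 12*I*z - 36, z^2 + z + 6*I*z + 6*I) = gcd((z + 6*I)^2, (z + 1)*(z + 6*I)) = z + 6*I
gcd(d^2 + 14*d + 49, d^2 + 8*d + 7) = d + 7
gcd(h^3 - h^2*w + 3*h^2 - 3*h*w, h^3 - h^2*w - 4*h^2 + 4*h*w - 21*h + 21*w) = -h^2 + h*w - 3*h + 3*w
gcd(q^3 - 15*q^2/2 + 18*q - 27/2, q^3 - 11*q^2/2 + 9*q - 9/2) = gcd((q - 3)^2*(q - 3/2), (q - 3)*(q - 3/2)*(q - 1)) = q^2 - 9*q/2 + 9/2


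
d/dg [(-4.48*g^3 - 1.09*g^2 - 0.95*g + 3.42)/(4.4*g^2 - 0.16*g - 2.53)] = (-19.712*g^4 + 1.4336*g^3 + 38.3576*g^2 - 24.5806*g + 2.9507)/(19.36*g^4 - 1.408*g^3 - 22.2384*g^2 + 0.8096*g + 6.4009)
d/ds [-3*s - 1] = -3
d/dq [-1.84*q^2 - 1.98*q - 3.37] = -3.68*q - 1.98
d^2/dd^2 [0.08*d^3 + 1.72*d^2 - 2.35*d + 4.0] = 0.48*d + 3.44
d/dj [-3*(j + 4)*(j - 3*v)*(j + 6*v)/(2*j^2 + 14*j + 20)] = 3*((j + 4)*(j - 3*v)*(j + 6*v)*(2*j + 7) - (j^2 + 7*j + 10)*((j + 4)*(j - 3*v) + (j + 4)*(j + 6*v) + (j - 3*v)*(j + 6*v)))/(2*(j^2 + 7*j + 10)^2)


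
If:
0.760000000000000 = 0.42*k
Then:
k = 1.81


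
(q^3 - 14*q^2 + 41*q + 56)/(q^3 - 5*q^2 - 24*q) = (q^2 - 6*q - 7)/(q*(q + 3))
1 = 1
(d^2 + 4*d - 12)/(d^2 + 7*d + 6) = (d - 2)/(d + 1)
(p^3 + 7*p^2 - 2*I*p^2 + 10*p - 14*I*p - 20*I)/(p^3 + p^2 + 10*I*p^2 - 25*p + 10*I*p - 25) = (p^3 + p^2*(7 - 2*I) + p*(10 - 14*I) - 20*I)/(p^3 + p^2*(1 + 10*I) + p*(-25 + 10*I) - 25)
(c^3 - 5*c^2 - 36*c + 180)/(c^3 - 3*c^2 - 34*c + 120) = (c - 6)/(c - 4)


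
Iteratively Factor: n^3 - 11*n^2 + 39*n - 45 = (n - 3)*(n^2 - 8*n + 15) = (n - 3)^2*(n - 5)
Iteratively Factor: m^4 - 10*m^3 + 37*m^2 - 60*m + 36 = (m - 2)*(m^3 - 8*m^2 + 21*m - 18) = (m - 3)*(m - 2)*(m^2 - 5*m + 6) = (m - 3)*(m - 2)^2*(m - 3)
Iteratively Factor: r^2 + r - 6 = (r - 2)*(r + 3)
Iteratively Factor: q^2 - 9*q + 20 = (q - 5)*(q - 4)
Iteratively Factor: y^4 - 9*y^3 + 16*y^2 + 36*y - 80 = (y - 2)*(y^3 - 7*y^2 + 2*y + 40) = (y - 5)*(y - 2)*(y^2 - 2*y - 8) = (y - 5)*(y - 2)*(y + 2)*(y - 4)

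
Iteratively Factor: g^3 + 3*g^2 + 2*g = (g)*(g^2 + 3*g + 2) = g*(g + 1)*(g + 2)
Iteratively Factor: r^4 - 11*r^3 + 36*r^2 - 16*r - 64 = (r - 4)*(r^3 - 7*r^2 + 8*r + 16) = (r - 4)^2*(r^2 - 3*r - 4) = (r - 4)^3*(r + 1)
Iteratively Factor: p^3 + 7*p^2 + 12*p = (p + 4)*(p^2 + 3*p) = p*(p + 4)*(p + 3)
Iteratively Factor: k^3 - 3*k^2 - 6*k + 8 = (k - 4)*(k^2 + k - 2) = (k - 4)*(k + 2)*(k - 1)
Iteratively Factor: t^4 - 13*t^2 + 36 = (t + 3)*(t^3 - 3*t^2 - 4*t + 12) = (t + 2)*(t + 3)*(t^2 - 5*t + 6) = (t - 2)*(t + 2)*(t + 3)*(t - 3)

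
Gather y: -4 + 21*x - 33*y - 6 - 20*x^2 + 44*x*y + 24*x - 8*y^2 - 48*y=-20*x^2 + 45*x - 8*y^2 + y*(44*x - 81) - 10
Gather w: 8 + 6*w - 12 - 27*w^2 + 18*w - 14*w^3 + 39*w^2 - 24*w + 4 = -14*w^3 + 12*w^2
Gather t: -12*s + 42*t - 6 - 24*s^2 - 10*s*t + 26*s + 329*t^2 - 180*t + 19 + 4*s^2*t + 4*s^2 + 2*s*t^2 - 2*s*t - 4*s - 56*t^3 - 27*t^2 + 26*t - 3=-20*s^2 + 10*s - 56*t^3 + t^2*(2*s + 302) + t*(4*s^2 - 12*s - 112) + 10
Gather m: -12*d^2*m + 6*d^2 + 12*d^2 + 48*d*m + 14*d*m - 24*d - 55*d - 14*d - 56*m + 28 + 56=18*d^2 - 93*d + m*(-12*d^2 + 62*d - 56) + 84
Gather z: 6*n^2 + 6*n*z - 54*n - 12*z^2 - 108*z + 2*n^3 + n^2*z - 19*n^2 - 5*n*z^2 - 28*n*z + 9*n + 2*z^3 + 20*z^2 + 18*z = 2*n^3 - 13*n^2 - 45*n + 2*z^3 + z^2*(8 - 5*n) + z*(n^2 - 22*n - 90)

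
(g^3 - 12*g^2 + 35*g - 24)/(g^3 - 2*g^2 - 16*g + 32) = (g^3 - 12*g^2 + 35*g - 24)/(g^3 - 2*g^2 - 16*g + 32)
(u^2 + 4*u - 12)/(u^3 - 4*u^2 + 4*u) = (u + 6)/(u*(u - 2))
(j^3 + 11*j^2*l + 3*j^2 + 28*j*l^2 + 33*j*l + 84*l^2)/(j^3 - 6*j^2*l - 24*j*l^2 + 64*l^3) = (j^2 + 7*j*l + 3*j + 21*l)/(j^2 - 10*j*l + 16*l^2)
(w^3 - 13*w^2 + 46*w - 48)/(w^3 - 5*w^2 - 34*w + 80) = (w - 3)/(w + 5)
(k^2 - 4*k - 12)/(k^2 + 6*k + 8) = (k - 6)/(k + 4)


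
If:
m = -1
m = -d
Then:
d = 1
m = -1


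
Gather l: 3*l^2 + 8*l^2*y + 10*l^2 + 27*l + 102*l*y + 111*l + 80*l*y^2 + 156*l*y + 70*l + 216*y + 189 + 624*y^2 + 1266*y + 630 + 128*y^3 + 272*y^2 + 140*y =l^2*(8*y + 13) + l*(80*y^2 + 258*y + 208) + 128*y^3 + 896*y^2 + 1622*y + 819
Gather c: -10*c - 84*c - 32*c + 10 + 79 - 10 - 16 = 63 - 126*c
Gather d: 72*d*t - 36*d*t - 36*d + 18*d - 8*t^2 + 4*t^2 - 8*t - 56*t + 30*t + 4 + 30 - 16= d*(36*t - 18) - 4*t^2 - 34*t + 18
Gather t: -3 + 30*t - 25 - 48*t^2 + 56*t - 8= -48*t^2 + 86*t - 36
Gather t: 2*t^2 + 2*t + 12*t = 2*t^2 + 14*t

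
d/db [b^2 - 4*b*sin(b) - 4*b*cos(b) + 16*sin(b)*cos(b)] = -4*sqrt(2)*b*cos(b + pi/4) + 2*b - 4*sqrt(2)*sin(b + pi/4) + 16*cos(2*b)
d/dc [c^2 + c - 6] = 2*c + 1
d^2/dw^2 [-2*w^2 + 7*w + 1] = -4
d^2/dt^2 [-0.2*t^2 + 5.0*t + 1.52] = -0.400000000000000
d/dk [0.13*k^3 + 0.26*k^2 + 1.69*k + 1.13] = 0.39*k^2 + 0.52*k + 1.69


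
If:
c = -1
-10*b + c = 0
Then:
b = -1/10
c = -1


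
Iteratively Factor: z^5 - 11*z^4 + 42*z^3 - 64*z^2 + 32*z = (z - 4)*(z^4 - 7*z^3 + 14*z^2 - 8*z) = (z - 4)*(z - 1)*(z^3 - 6*z^2 + 8*z) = (z - 4)^2*(z - 1)*(z^2 - 2*z) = (z - 4)^2*(z - 2)*(z - 1)*(z)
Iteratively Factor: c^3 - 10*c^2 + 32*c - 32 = (c - 2)*(c^2 - 8*c + 16) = (c - 4)*(c - 2)*(c - 4)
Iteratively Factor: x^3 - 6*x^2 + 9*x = (x - 3)*(x^2 - 3*x) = x*(x - 3)*(x - 3)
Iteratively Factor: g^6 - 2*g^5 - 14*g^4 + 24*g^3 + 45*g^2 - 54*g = (g - 3)*(g^5 + g^4 - 11*g^3 - 9*g^2 + 18*g) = (g - 3)*(g - 1)*(g^4 + 2*g^3 - 9*g^2 - 18*g) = (g - 3)^2*(g - 1)*(g^3 + 5*g^2 + 6*g) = g*(g - 3)^2*(g - 1)*(g^2 + 5*g + 6) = g*(g - 3)^2*(g - 1)*(g + 2)*(g + 3)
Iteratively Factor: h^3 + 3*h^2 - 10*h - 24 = (h + 4)*(h^2 - h - 6) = (h - 3)*(h + 4)*(h + 2)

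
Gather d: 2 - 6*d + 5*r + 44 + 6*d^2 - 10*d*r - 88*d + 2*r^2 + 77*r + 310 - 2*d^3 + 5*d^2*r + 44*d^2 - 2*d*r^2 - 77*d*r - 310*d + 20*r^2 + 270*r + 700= -2*d^3 + d^2*(5*r + 50) + d*(-2*r^2 - 87*r - 404) + 22*r^2 + 352*r + 1056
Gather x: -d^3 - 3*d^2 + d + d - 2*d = -d^3 - 3*d^2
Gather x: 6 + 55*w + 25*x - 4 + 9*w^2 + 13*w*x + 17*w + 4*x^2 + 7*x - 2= 9*w^2 + 72*w + 4*x^2 + x*(13*w + 32)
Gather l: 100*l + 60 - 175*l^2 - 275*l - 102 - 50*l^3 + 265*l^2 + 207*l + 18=-50*l^3 + 90*l^2 + 32*l - 24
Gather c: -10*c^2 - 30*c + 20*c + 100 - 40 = -10*c^2 - 10*c + 60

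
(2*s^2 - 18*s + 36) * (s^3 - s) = 2*s^5 - 18*s^4 + 34*s^3 + 18*s^2 - 36*s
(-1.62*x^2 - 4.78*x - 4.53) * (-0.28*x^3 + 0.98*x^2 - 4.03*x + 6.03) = 0.4536*x^5 - 0.2492*x^4 + 3.1126*x^3 + 5.0554*x^2 - 10.5675*x - 27.3159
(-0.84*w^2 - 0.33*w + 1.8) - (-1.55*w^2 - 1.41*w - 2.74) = 0.71*w^2 + 1.08*w + 4.54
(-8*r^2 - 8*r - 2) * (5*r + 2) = -40*r^3 - 56*r^2 - 26*r - 4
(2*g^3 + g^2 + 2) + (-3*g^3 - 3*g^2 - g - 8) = -g^3 - 2*g^2 - g - 6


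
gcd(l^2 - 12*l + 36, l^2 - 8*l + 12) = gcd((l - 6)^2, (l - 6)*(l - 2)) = l - 6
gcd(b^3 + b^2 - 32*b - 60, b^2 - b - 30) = b^2 - b - 30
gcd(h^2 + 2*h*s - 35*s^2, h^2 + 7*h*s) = h + 7*s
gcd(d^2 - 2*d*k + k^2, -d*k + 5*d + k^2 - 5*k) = d - k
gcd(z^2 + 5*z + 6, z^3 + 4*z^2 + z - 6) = z^2 + 5*z + 6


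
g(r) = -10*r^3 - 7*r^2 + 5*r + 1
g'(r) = -30*r^2 - 14*r + 5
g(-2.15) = 57.28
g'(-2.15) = -103.58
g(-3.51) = 329.64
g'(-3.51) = -315.46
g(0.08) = 1.35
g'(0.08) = 3.69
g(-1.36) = 6.41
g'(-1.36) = -31.45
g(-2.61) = 118.06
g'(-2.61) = -162.82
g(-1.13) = 0.84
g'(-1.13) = -17.49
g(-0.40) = -1.48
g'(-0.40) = 5.80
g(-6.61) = 2550.15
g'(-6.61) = -1213.22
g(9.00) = -7811.00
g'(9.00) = -2551.00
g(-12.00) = 16213.00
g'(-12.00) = -4147.00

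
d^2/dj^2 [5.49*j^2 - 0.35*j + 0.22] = 10.9800000000000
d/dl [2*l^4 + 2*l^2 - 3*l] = 8*l^3 + 4*l - 3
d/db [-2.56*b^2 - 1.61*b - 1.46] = -5.12*b - 1.61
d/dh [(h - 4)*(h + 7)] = 2*h + 3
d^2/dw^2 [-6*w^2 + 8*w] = -12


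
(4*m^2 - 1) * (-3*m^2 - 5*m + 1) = -12*m^4 - 20*m^3 + 7*m^2 + 5*m - 1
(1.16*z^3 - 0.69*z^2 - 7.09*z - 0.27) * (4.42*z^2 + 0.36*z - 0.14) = 5.1272*z^5 - 2.6322*z^4 - 31.7486*z^3 - 3.6492*z^2 + 0.8954*z + 0.0378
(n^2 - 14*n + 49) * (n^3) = n^5 - 14*n^4 + 49*n^3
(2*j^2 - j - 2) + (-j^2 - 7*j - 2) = j^2 - 8*j - 4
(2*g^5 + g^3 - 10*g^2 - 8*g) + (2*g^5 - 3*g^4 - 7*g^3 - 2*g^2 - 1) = 4*g^5 - 3*g^4 - 6*g^3 - 12*g^2 - 8*g - 1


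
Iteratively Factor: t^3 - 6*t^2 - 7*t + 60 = (t + 3)*(t^2 - 9*t + 20) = (t - 5)*(t + 3)*(t - 4)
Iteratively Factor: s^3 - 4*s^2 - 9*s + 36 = (s - 4)*(s^2 - 9) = (s - 4)*(s + 3)*(s - 3)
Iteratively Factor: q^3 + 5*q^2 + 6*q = (q + 2)*(q^2 + 3*q) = q*(q + 2)*(q + 3)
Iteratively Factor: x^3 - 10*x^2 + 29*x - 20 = (x - 1)*(x^2 - 9*x + 20) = (x - 4)*(x - 1)*(x - 5)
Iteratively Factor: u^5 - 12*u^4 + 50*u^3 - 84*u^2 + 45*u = (u - 3)*(u^4 - 9*u^3 + 23*u^2 - 15*u) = (u - 3)^2*(u^3 - 6*u^2 + 5*u) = (u - 5)*(u - 3)^2*(u^2 - u) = u*(u - 5)*(u - 3)^2*(u - 1)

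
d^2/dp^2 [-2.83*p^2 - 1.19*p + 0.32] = -5.66000000000000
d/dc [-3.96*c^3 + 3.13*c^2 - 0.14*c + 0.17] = -11.88*c^2 + 6.26*c - 0.14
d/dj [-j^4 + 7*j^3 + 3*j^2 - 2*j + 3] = -4*j^3 + 21*j^2 + 6*j - 2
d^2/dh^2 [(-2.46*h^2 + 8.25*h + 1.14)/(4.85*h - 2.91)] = 244.840998/(114.084125*h^3 - 205.351425*h^2 + 123.210855*h - 24.642171)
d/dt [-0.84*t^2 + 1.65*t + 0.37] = 1.65 - 1.68*t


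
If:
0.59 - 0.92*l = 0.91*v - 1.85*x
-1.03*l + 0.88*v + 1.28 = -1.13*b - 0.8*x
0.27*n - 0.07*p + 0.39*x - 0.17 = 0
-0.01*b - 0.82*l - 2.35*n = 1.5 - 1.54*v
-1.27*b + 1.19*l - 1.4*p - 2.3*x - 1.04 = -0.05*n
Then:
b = 3.15492908439818*x - 3.73892152956027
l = 3.20580089157172*x - 1.23689564877602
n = 1.05355598513983 - 1.92371156564773*x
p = 1.63514451411077 - 1.84860175321266*x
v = 1.89883955700432 - 1.20806243983075*x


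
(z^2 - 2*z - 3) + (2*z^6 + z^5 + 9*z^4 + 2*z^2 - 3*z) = 2*z^6 + z^5 + 9*z^4 + 3*z^2 - 5*z - 3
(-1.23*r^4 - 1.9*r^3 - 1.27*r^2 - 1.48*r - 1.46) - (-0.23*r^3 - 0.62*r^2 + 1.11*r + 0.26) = -1.23*r^4 - 1.67*r^3 - 0.65*r^2 - 2.59*r - 1.72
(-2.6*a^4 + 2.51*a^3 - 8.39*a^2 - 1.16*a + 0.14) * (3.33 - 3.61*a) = 9.386*a^5 - 17.7191*a^4 + 38.6462*a^3 - 23.7511*a^2 - 4.3682*a + 0.4662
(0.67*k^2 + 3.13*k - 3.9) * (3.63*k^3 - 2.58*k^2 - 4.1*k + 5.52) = 2.4321*k^5 + 9.6333*k^4 - 24.9794*k^3 + 0.927400000000001*k^2 + 33.2676*k - 21.528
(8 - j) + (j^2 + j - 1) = j^2 + 7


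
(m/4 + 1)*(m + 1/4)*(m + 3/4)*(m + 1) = m^4/4 + 3*m^3/2 + 147*m^2/64 + 79*m/64 + 3/16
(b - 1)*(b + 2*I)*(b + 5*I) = b^3 - b^2 + 7*I*b^2 - 10*b - 7*I*b + 10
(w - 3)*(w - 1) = w^2 - 4*w + 3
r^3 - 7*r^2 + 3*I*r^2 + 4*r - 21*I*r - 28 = (r - 7)*(r - I)*(r + 4*I)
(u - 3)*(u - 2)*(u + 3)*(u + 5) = u^4 + 3*u^3 - 19*u^2 - 27*u + 90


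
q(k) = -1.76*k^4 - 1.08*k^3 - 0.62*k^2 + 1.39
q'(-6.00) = 1411.44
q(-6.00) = -2068.61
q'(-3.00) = 164.64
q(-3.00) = -117.59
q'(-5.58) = 1129.17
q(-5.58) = -1536.55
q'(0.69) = -4.71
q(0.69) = 0.34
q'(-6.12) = 1499.95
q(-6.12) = -2243.26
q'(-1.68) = 26.32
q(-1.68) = -9.26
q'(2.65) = -157.05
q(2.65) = -109.86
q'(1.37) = -25.88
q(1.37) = -8.75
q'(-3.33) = 228.16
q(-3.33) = -182.02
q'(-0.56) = 0.91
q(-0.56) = 1.21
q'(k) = -7.04*k^3 - 3.24*k^2 - 1.24*k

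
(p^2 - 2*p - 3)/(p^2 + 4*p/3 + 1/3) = 3*(p - 3)/(3*p + 1)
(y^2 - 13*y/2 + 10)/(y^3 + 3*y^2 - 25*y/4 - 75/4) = 2*(y - 4)/(2*y^2 + 11*y + 15)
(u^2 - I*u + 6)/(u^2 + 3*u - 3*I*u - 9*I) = (u + 2*I)/(u + 3)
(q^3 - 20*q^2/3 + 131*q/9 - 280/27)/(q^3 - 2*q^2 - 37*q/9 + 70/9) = (q - 8/3)/(q + 2)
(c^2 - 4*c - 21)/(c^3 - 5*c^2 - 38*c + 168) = (c + 3)/(c^2 + 2*c - 24)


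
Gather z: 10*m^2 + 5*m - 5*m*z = 10*m^2 - 5*m*z + 5*m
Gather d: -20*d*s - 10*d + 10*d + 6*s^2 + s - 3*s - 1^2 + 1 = -20*d*s + 6*s^2 - 2*s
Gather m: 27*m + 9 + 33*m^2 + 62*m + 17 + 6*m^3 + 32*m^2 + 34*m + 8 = 6*m^3 + 65*m^2 + 123*m + 34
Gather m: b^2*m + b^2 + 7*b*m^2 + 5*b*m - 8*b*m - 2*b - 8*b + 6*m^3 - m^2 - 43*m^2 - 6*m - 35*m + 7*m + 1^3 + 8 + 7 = b^2 - 10*b + 6*m^3 + m^2*(7*b - 44) + m*(b^2 - 3*b - 34) + 16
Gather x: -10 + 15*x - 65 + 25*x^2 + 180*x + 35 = 25*x^2 + 195*x - 40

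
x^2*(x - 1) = x^3 - x^2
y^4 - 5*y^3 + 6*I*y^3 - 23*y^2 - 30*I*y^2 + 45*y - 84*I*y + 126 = (y - 7)*(y + 2)*(y + 3*I)^2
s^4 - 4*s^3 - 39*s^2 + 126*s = s*(s - 7)*(s - 3)*(s + 6)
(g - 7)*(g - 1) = g^2 - 8*g + 7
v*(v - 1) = v^2 - v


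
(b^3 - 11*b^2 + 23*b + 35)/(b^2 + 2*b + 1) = (b^2 - 12*b + 35)/(b + 1)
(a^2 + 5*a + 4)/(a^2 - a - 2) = (a + 4)/(a - 2)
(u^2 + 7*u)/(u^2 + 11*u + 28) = u/(u + 4)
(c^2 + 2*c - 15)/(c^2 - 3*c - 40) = (c - 3)/(c - 8)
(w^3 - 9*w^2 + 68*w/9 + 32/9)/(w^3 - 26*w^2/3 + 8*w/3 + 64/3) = (9*w^2 - 9*w - 4)/(3*(3*w^2 - 2*w - 8))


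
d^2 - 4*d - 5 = (d - 5)*(d + 1)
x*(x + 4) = x^2 + 4*x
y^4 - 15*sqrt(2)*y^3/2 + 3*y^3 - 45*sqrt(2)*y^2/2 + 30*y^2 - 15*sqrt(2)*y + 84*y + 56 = (y - 4*sqrt(2))*(y - 7*sqrt(2)/2)*(sqrt(2)*y/2 + sqrt(2))*(sqrt(2)*y + sqrt(2))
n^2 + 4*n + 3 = (n + 1)*(n + 3)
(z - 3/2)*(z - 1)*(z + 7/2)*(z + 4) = z^4 + 5*z^3 - 13*z^2/4 - 95*z/4 + 21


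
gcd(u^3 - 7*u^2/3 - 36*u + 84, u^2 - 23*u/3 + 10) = u - 6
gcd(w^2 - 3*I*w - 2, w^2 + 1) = w - I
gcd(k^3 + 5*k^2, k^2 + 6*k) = k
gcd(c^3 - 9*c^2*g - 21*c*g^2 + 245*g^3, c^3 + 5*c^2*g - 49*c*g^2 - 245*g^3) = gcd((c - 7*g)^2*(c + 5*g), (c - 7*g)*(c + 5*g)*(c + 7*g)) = c^2 - 2*c*g - 35*g^2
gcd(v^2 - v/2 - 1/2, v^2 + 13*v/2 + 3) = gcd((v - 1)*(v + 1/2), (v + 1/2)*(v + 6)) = v + 1/2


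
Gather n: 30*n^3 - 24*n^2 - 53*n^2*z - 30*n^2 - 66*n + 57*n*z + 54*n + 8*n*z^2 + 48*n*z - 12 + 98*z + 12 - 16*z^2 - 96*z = 30*n^3 + n^2*(-53*z - 54) + n*(8*z^2 + 105*z - 12) - 16*z^2 + 2*z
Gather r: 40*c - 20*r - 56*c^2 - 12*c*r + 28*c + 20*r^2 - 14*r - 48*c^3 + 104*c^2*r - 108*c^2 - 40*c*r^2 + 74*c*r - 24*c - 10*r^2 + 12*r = -48*c^3 - 164*c^2 + 44*c + r^2*(10 - 40*c) + r*(104*c^2 + 62*c - 22)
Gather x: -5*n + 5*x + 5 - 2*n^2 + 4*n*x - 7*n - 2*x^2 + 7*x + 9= -2*n^2 - 12*n - 2*x^2 + x*(4*n + 12) + 14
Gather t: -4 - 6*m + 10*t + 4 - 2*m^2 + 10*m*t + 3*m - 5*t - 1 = -2*m^2 - 3*m + t*(10*m + 5) - 1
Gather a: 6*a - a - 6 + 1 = 5*a - 5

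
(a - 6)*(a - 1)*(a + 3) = a^3 - 4*a^2 - 15*a + 18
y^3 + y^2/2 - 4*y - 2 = (y - 2)*(y + 1/2)*(y + 2)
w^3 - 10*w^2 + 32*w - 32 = (w - 4)^2*(w - 2)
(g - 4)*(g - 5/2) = g^2 - 13*g/2 + 10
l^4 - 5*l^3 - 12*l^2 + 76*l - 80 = (l - 5)*(l - 2)^2*(l + 4)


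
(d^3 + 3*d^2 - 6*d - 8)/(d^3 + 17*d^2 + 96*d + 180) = (d^3 + 3*d^2 - 6*d - 8)/(d^3 + 17*d^2 + 96*d + 180)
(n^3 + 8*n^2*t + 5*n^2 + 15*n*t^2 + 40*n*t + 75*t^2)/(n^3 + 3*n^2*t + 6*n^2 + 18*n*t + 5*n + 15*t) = (n + 5*t)/(n + 1)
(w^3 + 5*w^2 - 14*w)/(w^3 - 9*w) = (w^2 + 5*w - 14)/(w^2 - 9)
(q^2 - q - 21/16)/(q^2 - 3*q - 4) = (-q^2 + q + 21/16)/(-q^2 + 3*q + 4)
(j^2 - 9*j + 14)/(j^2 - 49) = (j - 2)/(j + 7)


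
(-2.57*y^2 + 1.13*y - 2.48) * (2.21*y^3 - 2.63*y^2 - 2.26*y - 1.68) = -5.6797*y^5 + 9.2564*y^4 - 2.6445*y^3 + 8.2862*y^2 + 3.7064*y + 4.1664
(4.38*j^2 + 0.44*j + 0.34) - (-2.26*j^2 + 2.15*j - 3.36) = 6.64*j^2 - 1.71*j + 3.7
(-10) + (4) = -6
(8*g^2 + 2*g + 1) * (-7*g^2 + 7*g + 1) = -56*g^4 + 42*g^3 + 15*g^2 + 9*g + 1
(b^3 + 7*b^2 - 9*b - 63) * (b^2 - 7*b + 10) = b^5 - 48*b^3 + 70*b^2 + 351*b - 630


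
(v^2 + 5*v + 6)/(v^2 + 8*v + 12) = (v + 3)/(v + 6)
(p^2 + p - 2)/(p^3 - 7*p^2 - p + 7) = (p + 2)/(p^2 - 6*p - 7)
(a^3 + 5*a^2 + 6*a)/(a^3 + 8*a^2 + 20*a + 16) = a*(a + 3)/(a^2 + 6*a + 8)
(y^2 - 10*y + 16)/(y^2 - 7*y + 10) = (y - 8)/(y - 5)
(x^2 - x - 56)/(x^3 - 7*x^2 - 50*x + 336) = 1/(x - 6)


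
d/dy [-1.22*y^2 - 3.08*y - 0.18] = -2.44*y - 3.08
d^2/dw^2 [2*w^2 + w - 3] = 4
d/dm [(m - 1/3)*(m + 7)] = 2*m + 20/3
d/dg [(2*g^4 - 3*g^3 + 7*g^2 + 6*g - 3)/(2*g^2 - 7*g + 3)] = (8*g^5 - 48*g^4 + 66*g^3 - 88*g^2 + 54*g - 3)/(4*g^4 - 28*g^3 + 61*g^2 - 42*g + 9)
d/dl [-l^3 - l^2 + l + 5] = -3*l^2 - 2*l + 1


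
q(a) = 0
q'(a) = 0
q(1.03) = 0.00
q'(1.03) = 0.00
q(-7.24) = 0.00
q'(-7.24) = 0.00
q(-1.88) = 0.00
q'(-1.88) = 0.00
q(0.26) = 0.00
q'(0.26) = 0.00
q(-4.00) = 0.00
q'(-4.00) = 0.00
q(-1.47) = 0.00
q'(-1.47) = 0.00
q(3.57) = 0.00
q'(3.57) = 0.00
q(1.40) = 0.00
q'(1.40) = 0.00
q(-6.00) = 0.00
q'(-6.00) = 0.00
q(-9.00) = 0.00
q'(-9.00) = 0.00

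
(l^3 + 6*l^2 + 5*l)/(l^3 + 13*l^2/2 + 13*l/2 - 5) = 2*l*(l + 1)/(2*l^2 + 3*l - 2)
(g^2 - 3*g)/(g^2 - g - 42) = g*(3 - g)/(-g^2 + g + 42)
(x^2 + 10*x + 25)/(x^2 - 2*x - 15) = (x^2 + 10*x + 25)/(x^2 - 2*x - 15)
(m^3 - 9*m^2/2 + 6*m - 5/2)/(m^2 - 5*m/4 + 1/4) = 2*(2*m^2 - 7*m + 5)/(4*m - 1)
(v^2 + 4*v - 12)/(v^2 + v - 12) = (v^2 + 4*v - 12)/(v^2 + v - 12)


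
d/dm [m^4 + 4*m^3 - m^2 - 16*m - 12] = 4*m^3 + 12*m^2 - 2*m - 16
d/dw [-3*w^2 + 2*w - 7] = 2 - 6*w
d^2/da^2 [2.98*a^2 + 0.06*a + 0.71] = 5.96000000000000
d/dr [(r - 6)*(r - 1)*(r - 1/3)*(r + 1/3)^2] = 5*r^4 - 80*r^3/3 + 32*r^2/3 + 148*r/27 - 11/27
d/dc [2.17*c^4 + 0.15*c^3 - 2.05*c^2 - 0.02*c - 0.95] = 8.68*c^3 + 0.45*c^2 - 4.1*c - 0.02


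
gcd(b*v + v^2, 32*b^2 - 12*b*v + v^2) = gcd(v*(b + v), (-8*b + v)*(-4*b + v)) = 1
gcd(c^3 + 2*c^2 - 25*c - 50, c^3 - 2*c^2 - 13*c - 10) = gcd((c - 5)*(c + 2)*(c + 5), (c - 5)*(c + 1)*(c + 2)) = c^2 - 3*c - 10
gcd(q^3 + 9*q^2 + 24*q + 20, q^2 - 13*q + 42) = 1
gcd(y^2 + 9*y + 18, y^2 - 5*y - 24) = y + 3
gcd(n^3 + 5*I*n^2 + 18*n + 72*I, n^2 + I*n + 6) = n + 3*I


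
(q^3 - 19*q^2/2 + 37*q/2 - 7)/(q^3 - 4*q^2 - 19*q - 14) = (q^2 - 5*q/2 + 1)/(q^2 + 3*q + 2)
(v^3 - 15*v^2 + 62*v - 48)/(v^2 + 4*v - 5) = (v^2 - 14*v + 48)/(v + 5)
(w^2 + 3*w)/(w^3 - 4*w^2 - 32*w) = (w + 3)/(w^2 - 4*w - 32)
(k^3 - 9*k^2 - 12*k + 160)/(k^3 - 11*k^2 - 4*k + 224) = (k - 5)/(k - 7)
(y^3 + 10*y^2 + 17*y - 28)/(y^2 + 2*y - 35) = (y^2 + 3*y - 4)/(y - 5)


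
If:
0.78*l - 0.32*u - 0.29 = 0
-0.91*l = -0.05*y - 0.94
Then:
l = 0.0549450549450549*y + 1.03296703296703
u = 0.133928571428571*y + 1.61160714285714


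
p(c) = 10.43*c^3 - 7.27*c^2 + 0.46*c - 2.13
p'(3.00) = 238.45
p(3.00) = 215.43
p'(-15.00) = 7258.81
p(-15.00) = -36846.03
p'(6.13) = 1087.11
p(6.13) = 2130.02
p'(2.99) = 236.72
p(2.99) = 213.05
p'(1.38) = 39.98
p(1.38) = 12.07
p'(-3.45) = 423.05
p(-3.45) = -518.54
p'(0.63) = 3.72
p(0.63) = -2.12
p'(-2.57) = 244.50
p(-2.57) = -228.37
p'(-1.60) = 103.83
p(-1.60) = -64.20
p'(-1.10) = 54.31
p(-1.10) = -25.32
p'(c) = 31.29*c^2 - 14.54*c + 0.46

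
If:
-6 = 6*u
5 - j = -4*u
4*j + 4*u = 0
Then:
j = 1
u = -1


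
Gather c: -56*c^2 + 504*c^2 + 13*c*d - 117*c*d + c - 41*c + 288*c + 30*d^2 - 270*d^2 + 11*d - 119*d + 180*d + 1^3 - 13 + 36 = 448*c^2 + c*(248 - 104*d) - 240*d^2 + 72*d + 24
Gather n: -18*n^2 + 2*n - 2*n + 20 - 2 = 18 - 18*n^2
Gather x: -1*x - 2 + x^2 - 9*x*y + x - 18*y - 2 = x^2 - 9*x*y - 18*y - 4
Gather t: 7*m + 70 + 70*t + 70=7*m + 70*t + 140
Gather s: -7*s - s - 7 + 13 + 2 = 8 - 8*s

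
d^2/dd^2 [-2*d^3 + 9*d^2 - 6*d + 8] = 18 - 12*d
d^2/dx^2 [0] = 0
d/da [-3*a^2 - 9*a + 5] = -6*a - 9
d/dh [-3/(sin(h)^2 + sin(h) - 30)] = 3*(2*sin(h) + 1)*cos(h)/(sin(h)^2 + sin(h) - 30)^2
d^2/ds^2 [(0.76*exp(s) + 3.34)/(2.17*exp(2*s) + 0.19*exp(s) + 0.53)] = (3.578764*exp(4*s) + 62.597556*exp(3*s) - 1.11321*exp(2*s) - 15.321294*exp(s) - 0.122854)*exp(s)/(10.218313*exp(6*s) + 2.684073*exp(5*s) + 7.722162*exp(4*s) + 1.317973*exp(3*s) + 1.886058*exp(2*s) + 0.160113*exp(s) + 0.148877)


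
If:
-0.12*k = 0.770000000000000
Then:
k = -6.42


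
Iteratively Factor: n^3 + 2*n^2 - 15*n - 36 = (n + 3)*(n^2 - n - 12) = (n - 4)*(n + 3)*(n + 3)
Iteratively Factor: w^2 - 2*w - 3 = (w - 3)*(w + 1)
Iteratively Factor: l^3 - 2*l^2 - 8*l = (l - 4)*(l^2 + 2*l) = (l - 4)*(l + 2)*(l)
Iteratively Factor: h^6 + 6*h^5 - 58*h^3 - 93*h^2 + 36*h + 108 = (h + 2)*(h^5 + 4*h^4 - 8*h^3 - 42*h^2 - 9*h + 54) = (h - 1)*(h + 2)*(h^4 + 5*h^3 - 3*h^2 - 45*h - 54) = (h - 1)*(h + 2)^2*(h^3 + 3*h^2 - 9*h - 27) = (h - 1)*(h + 2)^2*(h + 3)*(h^2 - 9) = (h - 1)*(h + 2)^2*(h + 3)^2*(h - 3)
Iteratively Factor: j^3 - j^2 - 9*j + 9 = (j - 1)*(j^2 - 9) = (j - 3)*(j - 1)*(j + 3)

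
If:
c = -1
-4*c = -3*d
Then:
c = -1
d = -4/3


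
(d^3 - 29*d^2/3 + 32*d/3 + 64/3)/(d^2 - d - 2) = (3*d^2 - 32*d + 64)/(3*(d - 2))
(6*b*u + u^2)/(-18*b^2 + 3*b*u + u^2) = u/(-3*b + u)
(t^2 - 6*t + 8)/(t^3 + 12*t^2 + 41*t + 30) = (t^2 - 6*t + 8)/(t^3 + 12*t^2 + 41*t + 30)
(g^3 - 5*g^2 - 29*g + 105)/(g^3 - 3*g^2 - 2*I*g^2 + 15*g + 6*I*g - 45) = (g^2 - 2*g - 35)/(g^2 - 2*I*g + 15)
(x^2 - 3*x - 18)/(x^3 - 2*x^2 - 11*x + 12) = (x - 6)/(x^2 - 5*x + 4)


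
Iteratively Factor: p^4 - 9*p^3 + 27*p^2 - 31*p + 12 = (p - 1)*(p^3 - 8*p^2 + 19*p - 12) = (p - 1)^2*(p^2 - 7*p + 12) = (p - 3)*(p - 1)^2*(p - 4)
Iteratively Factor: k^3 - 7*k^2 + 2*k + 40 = (k + 2)*(k^2 - 9*k + 20) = (k - 4)*(k + 2)*(k - 5)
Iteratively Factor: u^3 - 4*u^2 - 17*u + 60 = (u - 3)*(u^2 - u - 20) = (u - 3)*(u + 4)*(u - 5)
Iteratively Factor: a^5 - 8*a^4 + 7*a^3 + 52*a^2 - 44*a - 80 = (a - 5)*(a^4 - 3*a^3 - 8*a^2 + 12*a + 16) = (a - 5)*(a + 2)*(a^3 - 5*a^2 + 2*a + 8) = (a - 5)*(a + 1)*(a + 2)*(a^2 - 6*a + 8) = (a - 5)*(a - 4)*(a + 1)*(a + 2)*(a - 2)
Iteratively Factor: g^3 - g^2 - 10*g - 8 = (g + 1)*(g^2 - 2*g - 8) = (g + 1)*(g + 2)*(g - 4)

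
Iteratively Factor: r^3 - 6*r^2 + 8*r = (r)*(r^2 - 6*r + 8) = r*(r - 2)*(r - 4)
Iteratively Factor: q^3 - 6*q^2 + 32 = (q - 4)*(q^2 - 2*q - 8) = (q - 4)^2*(q + 2)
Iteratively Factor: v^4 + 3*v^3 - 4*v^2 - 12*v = (v + 2)*(v^3 + v^2 - 6*v) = v*(v + 2)*(v^2 + v - 6) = v*(v - 2)*(v + 2)*(v + 3)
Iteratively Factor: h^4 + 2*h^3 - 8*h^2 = (h - 2)*(h^3 + 4*h^2) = h*(h - 2)*(h^2 + 4*h) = h^2*(h - 2)*(h + 4)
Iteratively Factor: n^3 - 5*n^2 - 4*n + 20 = (n - 2)*(n^2 - 3*n - 10) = (n - 2)*(n + 2)*(n - 5)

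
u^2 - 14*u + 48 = (u - 8)*(u - 6)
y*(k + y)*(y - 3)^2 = k*y^3 - 6*k*y^2 + 9*k*y + y^4 - 6*y^3 + 9*y^2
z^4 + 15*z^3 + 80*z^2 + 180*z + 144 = (z + 2)*(z + 3)*(z + 4)*(z + 6)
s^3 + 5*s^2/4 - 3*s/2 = s*(s - 3/4)*(s + 2)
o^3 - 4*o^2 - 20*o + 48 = (o - 6)*(o - 2)*(o + 4)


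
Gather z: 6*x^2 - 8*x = 6*x^2 - 8*x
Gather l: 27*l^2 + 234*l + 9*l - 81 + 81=27*l^2 + 243*l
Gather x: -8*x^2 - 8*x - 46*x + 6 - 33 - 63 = -8*x^2 - 54*x - 90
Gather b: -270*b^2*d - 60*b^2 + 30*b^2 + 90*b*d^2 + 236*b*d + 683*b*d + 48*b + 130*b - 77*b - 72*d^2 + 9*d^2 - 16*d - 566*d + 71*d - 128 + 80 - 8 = b^2*(-270*d - 30) + b*(90*d^2 + 919*d + 101) - 63*d^2 - 511*d - 56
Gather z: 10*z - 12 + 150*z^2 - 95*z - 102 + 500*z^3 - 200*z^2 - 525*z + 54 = 500*z^3 - 50*z^2 - 610*z - 60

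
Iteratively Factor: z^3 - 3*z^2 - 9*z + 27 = (z - 3)*(z^2 - 9) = (z - 3)^2*(z + 3)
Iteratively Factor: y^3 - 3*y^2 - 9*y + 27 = (y - 3)*(y^2 - 9) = (y - 3)*(y + 3)*(y - 3)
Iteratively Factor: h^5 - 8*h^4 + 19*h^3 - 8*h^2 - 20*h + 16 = (h + 1)*(h^4 - 9*h^3 + 28*h^2 - 36*h + 16) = (h - 2)*(h + 1)*(h^3 - 7*h^2 + 14*h - 8) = (h - 2)*(h - 1)*(h + 1)*(h^2 - 6*h + 8) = (h - 2)^2*(h - 1)*(h + 1)*(h - 4)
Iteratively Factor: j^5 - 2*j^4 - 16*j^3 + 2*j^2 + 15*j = (j + 3)*(j^4 - 5*j^3 - j^2 + 5*j) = (j - 1)*(j + 3)*(j^3 - 4*j^2 - 5*j) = j*(j - 1)*(j + 3)*(j^2 - 4*j - 5) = j*(j - 5)*(j - 1)*(j + 3)*(j + 1)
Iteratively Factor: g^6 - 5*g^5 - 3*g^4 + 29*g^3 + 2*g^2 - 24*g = (g)*(g^5 - 5*g^4 - 3*g^3 + 29*g^2 + 2*g - 24) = g*(g + 2)*(g^4 - 7*g^3 + 11*g^2 + 7*g - 12) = g*(g - 3)*(g + 2)*(g^3 - 4*g^2 - g + 4) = g*(g - 3)*(g + 1)*(g + 2)*(g^2 - 5*g + 4) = g*(g - 3)*(g - 1)*(g + 1)*(g + 2)*(g - 4)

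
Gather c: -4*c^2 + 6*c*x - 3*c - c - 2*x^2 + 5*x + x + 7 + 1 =-4*c^2 + c*(6*x - 4) - 2*x^2 + 6*x + 8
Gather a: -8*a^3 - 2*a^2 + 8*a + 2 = -8*a^3 - 2*a^2 + 8*a + 2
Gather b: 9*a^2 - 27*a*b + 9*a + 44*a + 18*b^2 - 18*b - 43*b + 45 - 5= 9*a^2 + 53*a + 18*b^2 + b*(-27*a - 61) + 40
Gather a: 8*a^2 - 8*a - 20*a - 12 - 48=8*a^2 - 28*a - 60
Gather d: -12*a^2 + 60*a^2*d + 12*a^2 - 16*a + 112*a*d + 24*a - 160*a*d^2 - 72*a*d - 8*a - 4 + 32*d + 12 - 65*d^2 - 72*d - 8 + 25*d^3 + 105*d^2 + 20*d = 25*d^3 + d^2*(40 - 160*a) + d*(60*a^2 + 40*a - 20)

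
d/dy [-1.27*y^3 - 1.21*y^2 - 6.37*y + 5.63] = -3.81*y^2 - 2.42*y - 6.37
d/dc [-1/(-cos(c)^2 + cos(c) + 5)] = (2*cos(c) - 1)*sin(c)/(sin(c)^2 + cos(c) + 4)^2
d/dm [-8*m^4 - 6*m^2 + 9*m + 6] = -32*m^3 - 12*m + 9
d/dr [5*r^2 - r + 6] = 10*r - 1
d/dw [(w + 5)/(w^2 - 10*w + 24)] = (w^2 - 10*w - 2*(w - 5)*(w + 5) + 24)/(w^2 - 10*w + 24)^2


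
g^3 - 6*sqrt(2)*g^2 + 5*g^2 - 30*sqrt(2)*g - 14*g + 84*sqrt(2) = (g - 2)*(g + 7)*(g - 6*sqrt(2))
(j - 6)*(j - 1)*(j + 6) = j^3 - j^2 - 36*j + 36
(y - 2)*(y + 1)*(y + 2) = y^3 + y^2 - 4*y - 4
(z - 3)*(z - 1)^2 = z^3 - 5*z^2 + 7*z - 3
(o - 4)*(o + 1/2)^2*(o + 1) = o^4 - 2*o^3 - 27*o^2/4 - 19*o/4 - 1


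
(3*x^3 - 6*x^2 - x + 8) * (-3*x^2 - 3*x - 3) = -9*x^5 + 9*x^4 + 12*x^3 - 3*x^2 - 21*x - 24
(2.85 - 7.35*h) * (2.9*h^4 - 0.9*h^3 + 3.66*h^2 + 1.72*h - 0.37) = -21.315*h^5 + 14.88*h^4 - 29.466*h^3 - 2.211*h^2 + 7.6215*h - 1.0545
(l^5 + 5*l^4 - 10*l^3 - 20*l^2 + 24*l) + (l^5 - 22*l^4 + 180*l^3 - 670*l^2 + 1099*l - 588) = 2*l^5 - 17*l^4 + 170*l^3 - 690*l^2 + 1123*l - 588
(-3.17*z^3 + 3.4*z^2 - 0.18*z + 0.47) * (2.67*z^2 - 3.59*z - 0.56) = -8.4639*z^5 + 20.4583*z^4 - 10.9114*z^3 - 0.00290000000000024*z^2 - 1.5865*z - 0.2632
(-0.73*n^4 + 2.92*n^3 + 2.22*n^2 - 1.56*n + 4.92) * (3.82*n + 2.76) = -2.7886*n^5 + 9.1396*n^4 + 16.5396*n^3 + 0.168*n^2 + 14.4888*n + 13.5792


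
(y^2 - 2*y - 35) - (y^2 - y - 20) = -y - 15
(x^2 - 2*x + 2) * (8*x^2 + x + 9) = 8*x^4 - 15*x^3 + 23*x^2 - 16*x + 18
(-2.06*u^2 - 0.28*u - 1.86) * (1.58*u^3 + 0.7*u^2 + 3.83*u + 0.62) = -3.2548*u^5 - 1.8844*u^4 - 11.0246*u^3 - 3.6516*u^2 - 7.2974*u - 1.1532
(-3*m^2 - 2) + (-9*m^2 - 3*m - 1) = -12*m^2 - 3*m - 3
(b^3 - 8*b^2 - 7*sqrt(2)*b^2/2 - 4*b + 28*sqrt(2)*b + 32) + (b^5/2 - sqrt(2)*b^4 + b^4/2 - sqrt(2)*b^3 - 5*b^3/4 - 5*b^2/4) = b^5/2 - sqrt(2)*b^4 + b^4/2 - sqrt(2)*b^3 - b^3/4 - 37*b^2/4 - 7*sqrt(2)*b^2/2 - 4*b + 28*sqrt(2)*b + 32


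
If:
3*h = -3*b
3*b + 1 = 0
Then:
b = -1/3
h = 1/3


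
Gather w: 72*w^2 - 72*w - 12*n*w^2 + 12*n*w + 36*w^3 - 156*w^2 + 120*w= 36*w^3 + w^2*(-12*n - 84) + w*(12*n + 48)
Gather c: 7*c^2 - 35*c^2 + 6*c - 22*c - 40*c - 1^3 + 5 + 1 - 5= -28*c^2 - 56*c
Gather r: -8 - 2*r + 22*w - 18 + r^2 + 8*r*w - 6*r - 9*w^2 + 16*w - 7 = r^2 + r*(8*w - 8) - 9*w^2 + 38*w - 33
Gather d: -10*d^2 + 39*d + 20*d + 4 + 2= -10*d^2 + 59*d + 6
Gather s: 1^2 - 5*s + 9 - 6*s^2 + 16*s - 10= -6*s^2 + 11*s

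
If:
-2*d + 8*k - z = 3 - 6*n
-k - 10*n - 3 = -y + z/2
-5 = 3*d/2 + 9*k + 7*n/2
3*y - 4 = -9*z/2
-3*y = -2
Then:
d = -13219/5112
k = -67/2556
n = -431/1704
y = 2/3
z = 4/9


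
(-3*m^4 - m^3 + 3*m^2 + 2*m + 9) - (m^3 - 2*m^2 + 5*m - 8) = -3*m^4 - 2*m^3 + 5*m^2 - 3*m + 17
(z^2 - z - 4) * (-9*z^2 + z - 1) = -9*z^4 + 10*z^3 + 34*z^2 - 3*z + 4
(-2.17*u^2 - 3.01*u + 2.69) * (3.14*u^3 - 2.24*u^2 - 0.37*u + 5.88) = -6.8138*u^5 - 4.5906*u^4 + 15.9919*u^3 - 17.6715*u^2 - 18.6941*u + 15.8172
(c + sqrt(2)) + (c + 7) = 2*c + sqrt(2) + 7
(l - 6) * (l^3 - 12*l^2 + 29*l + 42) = l^4 - 18*l^3 + 101*l^2 - 132*l - 252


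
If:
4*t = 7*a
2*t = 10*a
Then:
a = 0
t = 0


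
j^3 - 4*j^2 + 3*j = j*(j - 3)*(j - 1)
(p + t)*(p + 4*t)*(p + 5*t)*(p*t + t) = p^4*t + 10*p^3*t^2 + p^3*t + 29*p^2*t^3 + 10*p^2*t^2 + 20*p*t^4 + 29*p*t^3 + 20*t^4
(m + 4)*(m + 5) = m^2 + 9*m + 20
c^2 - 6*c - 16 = (c - 8)*(c + 2)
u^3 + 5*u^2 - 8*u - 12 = (u - 2)*(u + 1)*(u + 6)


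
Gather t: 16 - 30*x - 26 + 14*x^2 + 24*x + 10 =14*x^2 - 6*x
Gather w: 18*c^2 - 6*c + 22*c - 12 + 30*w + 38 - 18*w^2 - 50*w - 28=18*c^2 + 16*c - 18*w^2 - 20*w - 2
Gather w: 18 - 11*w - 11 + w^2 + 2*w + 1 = w^2 - 9*w + 8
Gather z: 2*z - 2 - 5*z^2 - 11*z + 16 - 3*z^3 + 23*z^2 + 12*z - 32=-3*z^3 + 18*z^2 + 3*z - 18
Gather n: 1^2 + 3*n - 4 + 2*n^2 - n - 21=2*n^2 + 2*n - 24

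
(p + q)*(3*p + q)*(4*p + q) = 12*p^3 + 19*p^2*q + 8*p*q^2 + q^3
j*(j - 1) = j^2 - j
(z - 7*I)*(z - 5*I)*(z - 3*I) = z^3 - 15*I*z^2 - 71*z + 105*I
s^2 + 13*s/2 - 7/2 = (s - 1/2)*(s + 7)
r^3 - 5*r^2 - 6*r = r*(r - 6)*(r + 1)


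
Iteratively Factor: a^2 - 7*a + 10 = (a - 5)*(a - 2)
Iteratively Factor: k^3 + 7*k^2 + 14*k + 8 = (k + 4)*(k^2 + 3*k + 2) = (k + 1)*(k + 4)*(k + 2)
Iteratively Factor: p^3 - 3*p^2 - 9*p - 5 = (p + 1)*(p^2 - 4*p - 5) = (p + 1)^2*(p - 5)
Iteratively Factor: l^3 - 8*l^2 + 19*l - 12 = (l - 3)*(l^2 - 5*l + 4) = (l - 3)*(l - 1)*(l - 4)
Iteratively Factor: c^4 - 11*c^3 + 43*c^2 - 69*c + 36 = (c - 4)*(c^3 - 7*c^2 + 15*c - 9) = (c - 4)*(c - 3)*(c^2 - 4*c + 3) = (c - 4)*(c - 3)*(c - 1)*(c - 3)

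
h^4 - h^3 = h^3*(h - 1)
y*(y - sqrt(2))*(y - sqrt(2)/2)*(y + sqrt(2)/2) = y^4 - sqrt(2)*y^3 - y^2/2 + sqrt(2)*y/2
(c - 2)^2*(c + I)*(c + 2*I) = c^4 - 4*c^3 + 3*I*c^3 + 2*c^2 - 12*I*c^2 + 8*c + 12*I*c - 8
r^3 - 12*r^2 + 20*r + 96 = (r - 8)*(r - 6)*(r + 2)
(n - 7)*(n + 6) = n^2 - n - 42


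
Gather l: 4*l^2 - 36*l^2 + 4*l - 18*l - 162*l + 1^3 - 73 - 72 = -32*l^2 - 176*l - 144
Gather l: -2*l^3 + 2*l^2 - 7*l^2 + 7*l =-2*l^3 - 5*l^2 + 7*l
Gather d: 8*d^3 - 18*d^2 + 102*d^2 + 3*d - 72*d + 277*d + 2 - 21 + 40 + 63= 8*d^3 + 84*d^2 + 208*d + 84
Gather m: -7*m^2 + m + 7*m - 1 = -7*m^2 + 8*m - 1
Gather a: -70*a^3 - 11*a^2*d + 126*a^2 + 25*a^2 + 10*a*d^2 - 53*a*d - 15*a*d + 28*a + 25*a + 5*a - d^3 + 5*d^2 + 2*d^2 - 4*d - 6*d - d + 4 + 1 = -70*a^3 + a^2*(151 - 11*d) + a*(10*d^2 - 68*d + 58) - d^3 + 7*d^2 - 11*d + 5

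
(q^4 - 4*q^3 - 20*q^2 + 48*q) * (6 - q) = -q^5 + 10*q^4 - 4*q^3 - 168*q^2 + 288*q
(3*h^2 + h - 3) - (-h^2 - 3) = 4*h^2 + h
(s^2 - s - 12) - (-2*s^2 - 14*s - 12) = 3*s^2 + 13*s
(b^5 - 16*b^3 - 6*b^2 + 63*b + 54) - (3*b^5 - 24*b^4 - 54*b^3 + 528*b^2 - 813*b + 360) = -2*b^5 + 24*b^4 + 38*b^3 - 534*b^2 + 876*b - 306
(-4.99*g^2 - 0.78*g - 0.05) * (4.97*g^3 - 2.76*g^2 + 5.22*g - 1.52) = -24.8003*g^5 + 9.8958*g^4 - 24.1435*g^3 + 3.6512*g^2 + 0.9246*g + 0.076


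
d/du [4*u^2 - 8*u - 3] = 8*u - 8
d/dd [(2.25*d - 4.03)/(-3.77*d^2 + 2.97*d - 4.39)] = (8.4825*d^2 - 30.3862*d + 2.0916)/(14.2129*d^4 - 22.3938*d^3 + 41.9215*d^2 - 26.0766*d + 19.2721)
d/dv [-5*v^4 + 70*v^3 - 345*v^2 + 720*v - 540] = -20*v^3 + 210*v^2 - 690*v + 720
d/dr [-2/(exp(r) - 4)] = 2*exp(r)/(exp(r) - 4)^2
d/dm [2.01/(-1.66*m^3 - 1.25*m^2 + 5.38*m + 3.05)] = (10.0098*m^2 + 5.025*m - 10.8138)/(1.66*m^3 + 1.25*m^2 - 5.38*m - 3.05)^2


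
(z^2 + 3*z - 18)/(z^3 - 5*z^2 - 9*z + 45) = (z + 6)/(z^2 - 2*z - 15)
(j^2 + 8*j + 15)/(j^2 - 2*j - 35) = (j + 3)/(j - 7)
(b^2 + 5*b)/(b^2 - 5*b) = (b + 5)/(b - 5)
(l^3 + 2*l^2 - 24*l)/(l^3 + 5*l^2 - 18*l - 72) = l/(l + 3)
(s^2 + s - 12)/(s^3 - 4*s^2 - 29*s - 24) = (-s^2 - s + 12)/(-s^3 + 4*s^2 + 29*s + 24)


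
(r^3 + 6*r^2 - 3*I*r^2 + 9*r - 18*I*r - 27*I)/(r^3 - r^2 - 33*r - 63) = (r - 3*I)/(r - 7)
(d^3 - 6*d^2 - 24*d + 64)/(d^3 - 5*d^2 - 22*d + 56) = (d - 8)/(d - 7)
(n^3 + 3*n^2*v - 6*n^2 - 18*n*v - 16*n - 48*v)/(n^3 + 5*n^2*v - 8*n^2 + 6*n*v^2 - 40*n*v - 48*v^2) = (n + 2)/(n + 2*v)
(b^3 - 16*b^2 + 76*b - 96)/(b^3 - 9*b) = (b^3 - 16*b^2 + 76*b - 96)/(b*(b^2 - 9))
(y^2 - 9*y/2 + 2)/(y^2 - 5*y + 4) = (y - 1/2)/(y - 1)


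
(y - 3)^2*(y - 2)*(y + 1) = y^4 - 7*y^3 + 13*y^2 + 3*y - 18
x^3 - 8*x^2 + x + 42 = (x - 7)*(x - 3)*(x + 2)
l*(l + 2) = l^2 + 2*l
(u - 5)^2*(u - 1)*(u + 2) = u^4 - 9*u^3 + 13*u^2 + 45*u - 50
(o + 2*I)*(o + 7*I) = o^2 + 9*I*o - 14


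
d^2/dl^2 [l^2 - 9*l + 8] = 2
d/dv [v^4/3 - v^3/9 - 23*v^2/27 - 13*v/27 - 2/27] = 4*v^3/3 - v^2/3 - 46*v/27 - 13/27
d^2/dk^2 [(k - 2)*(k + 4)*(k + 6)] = 6*k + 16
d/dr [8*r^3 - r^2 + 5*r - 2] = 24*r^2 - 2*r + 5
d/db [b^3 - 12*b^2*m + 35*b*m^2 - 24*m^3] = 3*b^2 - 24*b*m + 35*m^2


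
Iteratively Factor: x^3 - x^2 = (x)*(x^2 - x) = x^2*(x - 1)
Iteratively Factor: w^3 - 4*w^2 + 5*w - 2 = (w - 1)*(w^2 - 3*w + 2) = (w - 2)*(w - 1)*(w - 1)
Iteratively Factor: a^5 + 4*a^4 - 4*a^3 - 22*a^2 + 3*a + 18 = (a + 3)*(a^4 + a^3 - 7*a^2 - a + 6) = (a + 3)^2*(a^3 - 2*a^2 - a + 2) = (a + 1)*(a + 3)^2*(a^2 - 3*a + 2) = (a - 1)*(a + 1)*(a + 3)^2*(a - 2)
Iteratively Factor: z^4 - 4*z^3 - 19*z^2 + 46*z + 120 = (z + 3)*(z^3 - 7*z^2 + 2*z + 40) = (z + 2)*(z + 3)*(z^2 - 9*z + 20) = (z - 4)*(z + 2)*(z + 3)*(z - 5)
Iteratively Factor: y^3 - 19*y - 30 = (y + 2)*(y^2 - 2*y - 15) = (y - 5)*(y + 2)*(y + 3)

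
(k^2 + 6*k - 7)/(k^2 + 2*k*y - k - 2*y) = (k + 7)/(k + 2*y)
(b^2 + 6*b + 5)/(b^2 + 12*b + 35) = (b + 1)/(b + 7)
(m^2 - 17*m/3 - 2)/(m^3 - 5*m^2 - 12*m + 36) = (m + 1/3)/(m^2 + m - 6)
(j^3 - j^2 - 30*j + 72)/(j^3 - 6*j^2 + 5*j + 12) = (j + 6)/(j + 1)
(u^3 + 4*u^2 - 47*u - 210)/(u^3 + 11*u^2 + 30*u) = (u - 7)/u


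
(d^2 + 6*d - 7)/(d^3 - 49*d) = (d - 1)/(d*(d - 7))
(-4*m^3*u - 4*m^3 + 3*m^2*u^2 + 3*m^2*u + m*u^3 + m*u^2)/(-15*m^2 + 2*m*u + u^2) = m*(-4*m^2*u - 4*m^2 + 3*m*u^2 + 3*m*u + u^3 + u^2)/(-15*m^2 + 2*m*u + u^2)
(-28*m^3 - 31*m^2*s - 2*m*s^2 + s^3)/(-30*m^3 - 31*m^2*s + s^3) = (-28*m^2 - 3*m*s + s^2)/(-30*m^2 - m*s + s^2)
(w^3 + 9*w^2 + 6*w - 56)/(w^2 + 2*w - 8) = w + 7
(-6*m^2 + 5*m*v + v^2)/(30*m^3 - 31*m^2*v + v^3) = 1/(-5*m + v)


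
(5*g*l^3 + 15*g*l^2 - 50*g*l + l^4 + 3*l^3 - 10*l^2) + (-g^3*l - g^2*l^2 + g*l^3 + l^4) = -g^3*l - g^2*l^2 + 6*g*l^3 + 15*g*l^2 - 50*g*l + 2*l^4 + 3*l^3 - 10*l^2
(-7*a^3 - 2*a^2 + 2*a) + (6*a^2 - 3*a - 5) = -7*a^3 + 4*a^2 - a - 5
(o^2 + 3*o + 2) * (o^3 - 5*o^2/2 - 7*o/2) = o^5 + o^4/2 - 9*o^3 - 31*o^2/2 - 7*o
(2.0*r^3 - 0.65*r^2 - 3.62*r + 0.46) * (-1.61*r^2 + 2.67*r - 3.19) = -3.22*r^5 + 6.3865*r^4 - 2.2873*r^3 - 8.3325*r^2 + 12.776*r - 1.4674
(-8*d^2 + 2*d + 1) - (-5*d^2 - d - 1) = -3*d^2 + 3*d + 2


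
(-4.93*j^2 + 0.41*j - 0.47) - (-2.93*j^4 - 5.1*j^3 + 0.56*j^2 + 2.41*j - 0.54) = 2.93*j^4 + 5.1*j^3 - 5.49*j^2 - 2.0*j + 0.0700000000000001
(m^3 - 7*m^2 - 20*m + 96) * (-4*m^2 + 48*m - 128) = -4*m^5 + 76*m^4 - 384*m^3 - 448*m^2 + 7168*m - 12288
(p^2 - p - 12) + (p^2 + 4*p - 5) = 2*p^2 + 3*p - 17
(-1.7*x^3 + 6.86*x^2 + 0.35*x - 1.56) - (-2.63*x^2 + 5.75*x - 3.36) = -1.7*x^3 + 9.49*x^2 - 5.4*x + 1.8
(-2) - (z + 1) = -z - 3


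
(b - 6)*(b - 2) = b^2 - 8*b + 12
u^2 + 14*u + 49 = (u + 7)^2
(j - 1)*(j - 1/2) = j^2 - 3*j/2 + 1/2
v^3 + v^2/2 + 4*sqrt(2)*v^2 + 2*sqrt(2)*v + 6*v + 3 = (v + 1/2)*(v + sqrt(2))*(v + 3*sqrt(2))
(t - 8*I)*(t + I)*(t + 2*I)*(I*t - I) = I*t^4 + 5*t^3 - I*t^3 - 5*t^2 + 22*I*t^2 - 16*t - 22*I*t + 16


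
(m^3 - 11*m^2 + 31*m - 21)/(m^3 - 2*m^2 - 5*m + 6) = (m - 7)/(m + 2)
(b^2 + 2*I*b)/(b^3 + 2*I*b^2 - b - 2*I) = b/(b^2 - 1)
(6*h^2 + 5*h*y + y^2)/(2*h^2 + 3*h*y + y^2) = (3*h + y)/(h + y)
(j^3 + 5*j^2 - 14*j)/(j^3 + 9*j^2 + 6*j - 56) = j/(j + 4)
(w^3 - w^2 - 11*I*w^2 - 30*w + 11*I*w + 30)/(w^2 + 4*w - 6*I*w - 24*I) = (w^2 - w*(1 + 5*I) + 5*I)/(w + 4)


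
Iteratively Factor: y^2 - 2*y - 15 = (y - 5)*(y + 3)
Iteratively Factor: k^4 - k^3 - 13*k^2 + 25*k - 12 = (k + 4)*(k^3 - 5*k^2 + 7*k - 3) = (k - 3)*(k + 4)*(k^2 - 2*k + 1) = (k - 3)*(k - 1)*(k + 4)*(k - 1)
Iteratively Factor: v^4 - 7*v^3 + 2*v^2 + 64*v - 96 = (v - 4)*(v^3 - 3*v^2 - 10*v + 24) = (v - 4)*(v - 2)*(v^2 - v - 12) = (v - 4)*(v - 2)*(v + 3)*(v - 4)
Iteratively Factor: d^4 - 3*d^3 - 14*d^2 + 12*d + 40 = (d - 2)*(d^3 - d^2 - 16*d - 20) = (d - 5)*(d - 2)*(d^2 + 4*d + 4) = (d - 5)*(d - 2)*(d + 2)*(d + 2)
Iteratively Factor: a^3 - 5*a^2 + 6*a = (a - 2)*(a^2 - 3*a) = a*(a - 2)*(a - 3)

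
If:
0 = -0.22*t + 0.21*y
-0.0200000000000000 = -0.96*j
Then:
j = 0.02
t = 0.954545454545455*y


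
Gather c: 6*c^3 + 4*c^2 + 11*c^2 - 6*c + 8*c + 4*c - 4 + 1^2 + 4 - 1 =6*c^3 + 15*c^2 + 6*c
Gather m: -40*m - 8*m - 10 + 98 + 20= 108 - 48*m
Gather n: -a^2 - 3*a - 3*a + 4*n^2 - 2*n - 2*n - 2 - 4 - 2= -a^2 - 6*a + 4*n^2 - 4*n - 8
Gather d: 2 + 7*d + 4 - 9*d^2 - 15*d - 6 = -9*d^2 - 8*d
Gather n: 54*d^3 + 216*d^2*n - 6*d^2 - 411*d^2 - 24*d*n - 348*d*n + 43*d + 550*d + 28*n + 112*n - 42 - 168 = 54*d^3 - 417*d^2 + 593*d + n*(216*d^2 - 372*d + 140) - 210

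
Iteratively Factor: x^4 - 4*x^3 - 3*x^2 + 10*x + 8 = (x - 4)*(x^3 - 3*x - 2) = (x - 4)*(x + 1)*(x^2 - x - 2) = (x - 4)*(x + 1)^2*(x - 2)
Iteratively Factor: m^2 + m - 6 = (m - 2)*(m + 3)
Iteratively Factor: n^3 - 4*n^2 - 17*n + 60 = (n + 4)*(n^2 - 8*n + 15) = (n - 3)*(n + 4)*(n - 5)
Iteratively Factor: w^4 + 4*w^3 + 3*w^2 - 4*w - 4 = (w + 2)*(w^3 + 2*w^2 - w - 2) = (w - 1)*(w + 2)*(w^2 + 3*w + 2) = (w - 1)*(w + 2)^2*(w + 1)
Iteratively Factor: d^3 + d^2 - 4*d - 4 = (d - 2)*(d^2 + 3*d + 2) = (d - 2)*(d + 2)*(d + 1)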